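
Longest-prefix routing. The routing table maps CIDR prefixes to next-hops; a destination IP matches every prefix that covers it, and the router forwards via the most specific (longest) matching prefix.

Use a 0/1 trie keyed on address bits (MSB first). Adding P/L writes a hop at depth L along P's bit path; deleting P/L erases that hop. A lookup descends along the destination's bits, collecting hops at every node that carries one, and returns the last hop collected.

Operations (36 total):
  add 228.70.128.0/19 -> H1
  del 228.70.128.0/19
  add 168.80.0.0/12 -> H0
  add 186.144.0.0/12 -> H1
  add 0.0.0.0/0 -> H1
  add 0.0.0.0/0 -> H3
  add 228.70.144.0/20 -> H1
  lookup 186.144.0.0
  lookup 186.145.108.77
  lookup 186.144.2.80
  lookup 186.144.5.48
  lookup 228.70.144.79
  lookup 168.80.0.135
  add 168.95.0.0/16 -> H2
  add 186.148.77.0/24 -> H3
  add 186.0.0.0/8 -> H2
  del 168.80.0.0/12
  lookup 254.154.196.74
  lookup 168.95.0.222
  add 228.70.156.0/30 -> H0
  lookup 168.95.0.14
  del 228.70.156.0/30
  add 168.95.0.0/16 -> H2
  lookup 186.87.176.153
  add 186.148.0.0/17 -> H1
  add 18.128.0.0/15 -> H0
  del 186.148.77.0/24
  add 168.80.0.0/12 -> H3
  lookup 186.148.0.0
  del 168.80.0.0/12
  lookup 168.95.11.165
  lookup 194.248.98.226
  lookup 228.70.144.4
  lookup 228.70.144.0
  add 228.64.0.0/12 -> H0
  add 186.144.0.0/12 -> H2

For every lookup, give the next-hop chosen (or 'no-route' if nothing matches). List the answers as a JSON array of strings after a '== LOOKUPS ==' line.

Trace:
  add 228.70.128.0/19 -> H1 at depth 19
  del 228.70.128.0/19 (clear depth 19)
  add 168.80.0.0/12 -> H0 at depth 12
  add 186.144.0.0/12 -> H1 at depth 12
  add 0.0.0.0/0 -> H1 at depth 0
  add 0.0.0.0/0 -> H3 at depth 0
  add 228.70.144.0/20 -> H1 at depth 20
  ? 186.144.0.0  path d0:H3→d1:-→d2:-→d3:-→d4:-→d5:-→d6:-→d7:-→d8:-→d9:-→d10:-→d11:-→d12:H1  best=H1
  ? 186.145.108.77  path d0:H3→d1:-→d2:-→d3:-→d4:-→d5:-→d6:-→d7:-→d8:-→d9:-→d10:-→d11:-→d12:H1  best=H1
  ? 186.144.2.80  path d0:H3→d1:-→d2:-→d3:-→d4:-→d5:-→d6:-→d7:-→d8:-→d9:-→d10:-→d11:-→d12:H1  best=H1
  ? 186.144.5.48  path d0:H3→d1:-→d2:-→d3:-→d4:-→d5:-→d6:-→d7:-→d8:-→d9:-→d10:-→d11:-→d12:H1  best=H1
  ? 228.70.144.79  path d0:H3→d1:-→d2:-→d3:-→d4:-→d5:-→d6:-→d7:-→d8:-→d9:-→d10:-→d11:-→d12:-→d13:-→d14:-→d15:-→d16:-→d17:-→d18:-→d19:-→d20:H1  best=H1
  ? 168.80.0.135  path d0:H3→d1:-→d2:-→d3:-→d4:-→d5:-→d6:-→d7:-→d8:-→d9:-→d10:-→d11:-→d12:H0  best=H0
  add 168.95.0.0/16 -> H2 at depth 16
  add 186.148.77.0/24 -> H3 at depth 24
  add 186.0.0.0/8 -> H2 at depth 8
  del 168.80.0.0/12 (clear depth 12)
  ? 254.154.196.74  path d0:H3→d1:-→d2:-→d3:-  best=H3
  ? 168.95.0.222  path d0:H3→d1:-→d2:-→d3:-→d4:-→d5:-→d6:-→d7:-→d8:-→d9:-→d10:-→d11:-→d12:-→d13:-→d14:-→d15:-→d16:H2  best=H2
  add 228.70.156.0/30 -> H0 at depth 30
  ? 168.95.0.14  path d0:H3→d1:-→d2:-→d3:-→d4:-→d5:-→d6:-→d7:-→d8:-→d9:-→d10:-→d11:-→d12:-→d13:-→d14:-→d15:-→d16:H2  best=H2
  del 228.70.156.0/30 (clear depth 30)
  add 168.95.0.0/16 -> H2 at depth 16
  ? 186.87.176.153  path d0:H3→d1:-→d2:-→d3:-→d4:-→d5:-→d6:-→d7:-→d8:H2  best=H2
  add 186.148.0.0/17 -> H1 at depth 17
  add 18.128.0.0/15 -> H0 at depth 15
  del 186.148.77.0/24 (clear depth 24)
  add 168.80.0.0/12 -> H3 at depth 12
  ? 186.148.0.0  path d0:H3→d1:-→d2:-→d3:-→d4:-→d5:-→d6:-→d7:-→d8:H2→d9:-→d10:-→d11:-→d12:H1→d13:-→d14:-→d15:-→d16:-→d17:H1  best=H1
  del 168.80.0.0/12 (clear depth 12)
  ? 168.95.11.165  path d0:H3→d1:-→d2:-→d3:-→d4:-→d5:-→d6:-→d7:-→d8:-→d9:-→d10:-→d11:-→d12:-→d13:-→d14:-→d15:-→d16:H2  best=H2
  ? 194.248.98.226  path d0:H3→d1:-→d2:-  best=H3
  ? 228.70.144.4  path d0:H3→d1:-→d2:-→d3:-→d4:-→d5:-→d6:-→d7:-→d8:-→d9:-→d10:-→d11:-→d12:-→d13:-→d14:-→d15:-→d16:-→d17:-→d18:-→d19:-→d20:H1  best=H1
  ? 228.70.144.0  path d0:H3→d1:-→d2:-→d3:-→d4:-→d5:-→d6:-→d7:-→d8:-→d9:-→d10:-→d11:-→d12:-→d13:-→d14:-→d15:-→d16:-→d17:-→d18:-→d19:-→d20:H1  best=H1
  add 228.64.0.0/12 -> H0 at depth 12
  add 186.144.0.0/12 -> H2 at depth 12

== LOOKUPS ==
["H1","H1","H1","H1","H1","H0","H3","H2","H2","H2","H1","H2","H3","H1","H1"]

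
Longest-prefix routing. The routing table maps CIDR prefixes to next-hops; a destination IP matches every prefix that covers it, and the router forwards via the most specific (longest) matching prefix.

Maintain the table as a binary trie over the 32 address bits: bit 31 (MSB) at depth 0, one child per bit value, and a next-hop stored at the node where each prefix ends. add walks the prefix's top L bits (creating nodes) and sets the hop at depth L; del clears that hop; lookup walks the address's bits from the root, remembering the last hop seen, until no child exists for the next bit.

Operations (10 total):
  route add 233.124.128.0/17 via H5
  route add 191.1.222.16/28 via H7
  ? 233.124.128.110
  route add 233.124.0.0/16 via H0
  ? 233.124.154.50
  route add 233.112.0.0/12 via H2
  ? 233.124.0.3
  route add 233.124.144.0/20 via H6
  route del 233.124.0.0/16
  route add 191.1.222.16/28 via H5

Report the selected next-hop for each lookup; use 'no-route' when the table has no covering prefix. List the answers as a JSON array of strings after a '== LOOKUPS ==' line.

Apply in order:
  add 233.124.128.0/17 -> H5 at depth 17
  add 191.1.222.16/28 -> H7 at depth 28
  Q 233.124.128.110: descend 11101001011111001 ; hops seen [H5] ; pick H5
  add 233.124.0.0/16 -> H0 at depth 16
  Q 233.124.154.50: descend 11101001011111001 ; hops seen [H0,H5] ; pick H5
  add 233.112.0.0/12 -> H2 at depth 12
  Q 233.124.0.3: descend 1110100101111100 ; hops seen [H2,H0] ; pick H0
  add 233.124.144.0/20 -> H6 at depth 20
  - 233.124.0.0/16 clear@16
  add 191.1.222.16/28 -> H5 at depth 28

== LOOKUPS ==
["H5","H5","H0"]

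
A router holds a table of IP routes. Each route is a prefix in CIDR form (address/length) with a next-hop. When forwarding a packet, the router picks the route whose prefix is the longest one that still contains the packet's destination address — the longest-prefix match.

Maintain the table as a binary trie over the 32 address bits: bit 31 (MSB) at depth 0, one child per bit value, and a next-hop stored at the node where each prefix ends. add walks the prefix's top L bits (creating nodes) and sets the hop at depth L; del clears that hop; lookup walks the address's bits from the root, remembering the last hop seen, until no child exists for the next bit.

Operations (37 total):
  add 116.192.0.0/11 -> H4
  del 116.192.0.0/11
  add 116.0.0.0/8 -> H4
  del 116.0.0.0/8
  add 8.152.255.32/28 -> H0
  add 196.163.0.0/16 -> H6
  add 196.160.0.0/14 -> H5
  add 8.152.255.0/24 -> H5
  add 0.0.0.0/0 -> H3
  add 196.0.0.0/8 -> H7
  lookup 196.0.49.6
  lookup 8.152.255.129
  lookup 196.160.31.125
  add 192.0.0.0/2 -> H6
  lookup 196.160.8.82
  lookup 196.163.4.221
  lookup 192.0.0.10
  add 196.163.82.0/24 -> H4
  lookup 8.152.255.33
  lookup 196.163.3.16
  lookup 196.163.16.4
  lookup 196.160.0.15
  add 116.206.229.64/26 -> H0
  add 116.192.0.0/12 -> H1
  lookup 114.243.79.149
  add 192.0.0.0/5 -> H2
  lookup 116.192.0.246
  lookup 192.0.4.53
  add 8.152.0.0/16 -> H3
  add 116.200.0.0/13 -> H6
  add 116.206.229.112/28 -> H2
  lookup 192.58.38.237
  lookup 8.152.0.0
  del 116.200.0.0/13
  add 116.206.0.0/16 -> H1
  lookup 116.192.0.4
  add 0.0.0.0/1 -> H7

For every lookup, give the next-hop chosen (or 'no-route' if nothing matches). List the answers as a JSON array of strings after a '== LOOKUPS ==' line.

Trace:
  add 116.192.0.0/11 -> H4 at depth 11
  del 116.192.0.0/11 (clear depth 11)
  add 116.0.0.0/8 -> H4 at depth 8
  del 116.0.0.0/8 (clear depth 8)
  add 8.152.255.32/28 -> H0 at depth 28
  add 196.163.0.0/16 -> H6 at depth 16
  add 196.160.0.0/14 -> H5 at depth 14
  add 8.152.255.0/24 -> H5 at depth 24
  add 0.0.0.0/0 -> H3 at depth 0
  add 196.0.0.0/8 -> H7 at depth 8
  Q 196.0.49.6: descend 11000100 ; hops seen [H3,H7] ; pick H7
  Q 8.152.255.129: descend 000010001001100011111111 ; hops seen [H3,H5] ; pick H5
  Q 196.160.31.125: descend 11000100101000 ; hops seen [H3,H7,H5] ; pick H5
  add 192.0.0.0/2 -> H6 at depth 2
  Q 196.160.8.82: descend 11000100101000 ; hops seen [H3,H6,H7,H5] ; pick H5
  Q 196.163.4.221: descend 1100010010100011 ; hops seen [H3,H6,H7,H5,H6] ; pick H6
  Q 192.0.0.10: descend 11000 ; hops seen [H3,H6] ; pick H6
  add 196.163.82.0/24 -> H4 at depth 24
  Q 8.152.255.33: descend 0000100010011000111111110010 ; hops seen [H3,H5,H0] ; pick H0
  Q 196.163.3.16: descend 11000100101000110 ; hops seen [H3,H6,H7,H5,H6] ; pick H6
  Q 196.163.16.4: descend 11000100101000110 ; hops seen [H3,H6,H7,H5,H6] ; pick H6
  Q 196.160.0.15: descend 11000100101000 ; hops seen [H3,H6,H7,H5] ; pick H5
  add 116.206.229.64/26 -> H0 at depth 26
  add 116.192.0.0/12 -> H1 at depth 12
  Q 114.243.79.149: descend 01110 ; hops seen [H3] ; pick H3
  add 192.0.0.0/5 -> H2 at depth 5
  Q 116.192.0.246: descend 011101001100 ; hops seen [H3,H1] ; pick H1
  Q 192.0.4.53: descend 11000 ; hops seen [H3,H6,H2] ; pick H2
  add 8.152.0.0/16 -> H3 at depth 16
  add 116.200.0.0/13 -> H6 at depth 13
  add 116.206.229.112/28 -> H2 at depth 28
  Q 192.58.38.237: descend 11000 ; hops seen [H3,H6,H2] ; pick H2
  Q 8.152.0.0: descend 0000100010011000 ; hops seen [H3,H3] ; pick H3
  del 116.200.0.0/13 (clear depth 13)
  add 116.206.0.0/16 -> H1 at depth 16
  Q 116.192.0.4: descend 011101001100 ; hops seen [H3,H1] ; pick H1
  add 0.0.0.0/1 -> H7 at depth 1

== LOOKUPS ==
["H7","H5","H5","H5","H6","H6","H0","H6","H6","H5","H3","H1","H2","H2","H3","H1"]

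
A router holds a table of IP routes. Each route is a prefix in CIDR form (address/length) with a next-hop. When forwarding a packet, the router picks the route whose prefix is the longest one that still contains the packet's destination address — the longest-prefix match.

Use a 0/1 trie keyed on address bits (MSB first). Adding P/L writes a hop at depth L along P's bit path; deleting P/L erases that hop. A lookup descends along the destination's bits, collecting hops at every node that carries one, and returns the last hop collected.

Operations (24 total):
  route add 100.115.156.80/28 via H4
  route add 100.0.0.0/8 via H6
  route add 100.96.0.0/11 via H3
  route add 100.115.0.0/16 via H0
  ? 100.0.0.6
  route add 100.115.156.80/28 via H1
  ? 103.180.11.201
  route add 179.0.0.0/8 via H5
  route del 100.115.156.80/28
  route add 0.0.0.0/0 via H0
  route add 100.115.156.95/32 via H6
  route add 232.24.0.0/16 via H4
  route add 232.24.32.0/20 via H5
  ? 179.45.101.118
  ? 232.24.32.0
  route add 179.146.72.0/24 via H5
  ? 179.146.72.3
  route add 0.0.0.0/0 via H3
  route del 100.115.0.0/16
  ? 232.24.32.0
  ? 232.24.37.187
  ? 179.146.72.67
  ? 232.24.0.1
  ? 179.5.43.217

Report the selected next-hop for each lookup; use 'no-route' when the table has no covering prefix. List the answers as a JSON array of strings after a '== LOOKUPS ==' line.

Apply in order:
  + 100.115.156.80/28 (H4) depth=28
  + 100.0.0.0/8 (H6) depth=8
  + 100.96.0.0/11 (H3) depth=11
  + 100.115.0.0/16 (H0) depth=16
  lookup 100.0.0.6: bits 011001000 walk d0:-→d1:-→d2:-→d3:-→d4:-→d5:-→d6:-→d7:-→d8:H6→d9:- -> H6
  + 100.115.156.80/28 (H1) depth=28
  lookup 103.180.11.201: bits 011001 walk d0:-→d1:-→d2:-→d3:-→d4:-→d5:-→d6:- -> no-route
  + 179.0.0.0/8 (H5) depth=8
  - 100.115.156.80/28 clear@28
  + 0.0.0.0/0 (H0) depth=0
  + 100.115.156.95/32 (H6) depth=32
  + 232.24.0.0/16 (H4) depth=16
  + 232.24.32.0/20 (H5) depth=20
  lookup 179.45.101.118: bits 10110011 walk d0:H0→d1:-→d2:-→d3:-→d4:-→d5:-→d6:-→d7:-→d8:H5 -> H5
  lookup 232.24.32.0: bits 11101000000110000010 walk d0:H0→d1:-→d2:-→d3:-→d4:-→d5:-→d6:-→d7:-→d8:-→d9:-→d10:-→d11:-→d12:-→d13:-→d14:-→d15:-→d16:H4→d17:-→d18:-→d19:-→d20:H5 -> H5
  + 179.146.72.0/24 (H5) depth=24
  lookup 179.146.72.3: bits 101100111001001001001000 walk d0:H0→d1:-→d2:-→d3:-→d4:-→d5:-→d6:-→d7:-→d8:H5→d9:-→d10:-→d11:-→d12:-→d13:-→d14:-→d15:-→d16:-→d17:-→d18:-→d19:-→d20:-→d21:-→d22:-→d23:-→d24:H5 -> H5
  + 0.0.0.0/0 (H3) depth=0
  - 100.115.0.0/16 clear@16
  lookup 232.24.32.0: bits 11101000000110000010 walk d0:H3→d1:-→d2:-→d3:-→d4:-→d5:-→d6:-→d7:-→d8:-→d9:-→d10:-→d11:-→d12:-→d13:-→d14:-→d15:-→d16:H4→d17:-→d18:-→d19:-→d20:H5 -> H5
  lookup 232.24.37.187: bits 11101000000110000010 walk d0:H3→d1:-→d2:-→d3:-→d4:-→d5:-→d6:-→d7:-→d8:-→d9:-→d10:-→d11:-→d12:-→d13:-→d14:-→d15:-→d16:H4→d17:-→d18:-→d19:-→d20:H5 -> H5
  lookup 179.146.72.67: bits 101100111001001001001000 walk d0:H3→d1:-→d2:-→d3:-→d4:-→d5:-→d6:-→d7:-→d8:H5→d9:-→d10:-→d11:-→d12:-→d13:-→d14:-→d15:-→d16:-→d17:-→d18:-→d19:-→d20:-→d21:-→d22:-→d23:-→d24:H5 -> H5
  lookup 232.24.0.1: bits 111010000001100000 walk d0:H3→d1:-→d2:-→d3:-→d4:-→d5:-→d6:-→d7:-→d8:-→d9:-→d10:-→d11:-→d12:-→d13:-→d14:-→d15:-→d16:H4→d17:-→d18:- -> H4
  lookup 179.5.43.217: bits 10110011 walk d0:H3→d1:-→d2:-→d3:-→d4:-→d5:-→d6:-→d7:-→d8:H5 -> H5

== LOOKUPS ==
["H6","no-route","H5","H5","H5","H5","H5","H5","H4","H5"]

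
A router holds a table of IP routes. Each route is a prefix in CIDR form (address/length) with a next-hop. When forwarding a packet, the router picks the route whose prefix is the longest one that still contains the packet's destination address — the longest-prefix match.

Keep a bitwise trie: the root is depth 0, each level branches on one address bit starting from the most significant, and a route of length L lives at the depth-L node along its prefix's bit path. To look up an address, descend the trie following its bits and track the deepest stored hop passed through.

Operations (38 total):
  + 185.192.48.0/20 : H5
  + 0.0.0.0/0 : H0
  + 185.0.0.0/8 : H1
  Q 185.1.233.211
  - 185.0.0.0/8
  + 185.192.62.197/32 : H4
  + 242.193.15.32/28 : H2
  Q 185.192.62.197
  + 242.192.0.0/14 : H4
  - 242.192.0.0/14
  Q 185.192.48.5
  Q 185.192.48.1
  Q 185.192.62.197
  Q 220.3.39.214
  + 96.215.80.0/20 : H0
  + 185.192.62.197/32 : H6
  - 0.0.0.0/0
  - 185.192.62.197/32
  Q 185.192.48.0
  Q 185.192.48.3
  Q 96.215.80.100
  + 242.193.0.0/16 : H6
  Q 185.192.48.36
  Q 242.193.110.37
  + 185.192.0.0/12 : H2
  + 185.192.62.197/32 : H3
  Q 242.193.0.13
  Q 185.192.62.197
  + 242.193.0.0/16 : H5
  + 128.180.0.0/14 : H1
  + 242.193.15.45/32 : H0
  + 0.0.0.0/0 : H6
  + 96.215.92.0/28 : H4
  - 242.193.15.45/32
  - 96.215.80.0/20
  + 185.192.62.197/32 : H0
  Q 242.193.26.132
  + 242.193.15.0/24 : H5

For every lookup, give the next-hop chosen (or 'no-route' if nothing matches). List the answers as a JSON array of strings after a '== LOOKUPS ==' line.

Process each operation:
  add 185.192.48.0/20 -> H5 at depth 20
  add 0.0.0.0/0 -> H0 at depth 0
  add 185.0.0.0/8 -> H1 at depth 8
  ? 185.1.233.211  path d0:H0→d1:-→d2:-→d3:-→d4:-→d5:-→d6:-→d7:-→d8:H1  best=H1
  del 185.0.0.0/8 (clear depth 8)
  add 185.192.62.197/32 -> H4 at depth 32
  add 242.193.15.32/28 -> H2 at depth 28
  ? 185.192.62.197  path d0:H0→d1:-→d2:-→d3:-→d4:-→d5:-→d6:-→d7:-→d8:-→d9:-→d10:-→d11:-→d12:-→d13:-→d14:-→d15:-→d16:-→d17:-→d18:-→d19:-→d20:H5→d21:-→d22:-→d23:-→d24:-→d25:-→d26:-→d27:-→d28:-→d29:-→d30:-→d31:-→d32:H4  best=H4
  add 242.192.0.0/14 -> H4 at depth 14
  del 242.192.0.0/14 (clear depth 14)
  ? 185.192.48.5  path d0:H0→d1:-→d2:-→d3:-→d4:-→d5:-→d6:-→d7:-→d8:-→d9:-→d10:-→d11:-→d12:-→d13:-→d14:-→d15:-→d16:-→d17:-→d18:-→d19:-→d20:H5  best=H5
  ? 185.192.48.1  path d0:H0→d1:-→d2:-→d3:-→d4:-→d5:-→d6:-→d7:-→d8:-→d9:-→d10:-→d11:-→d12:-→d13:-→d14:-→d15:-→d16:-→d17:-→d18:-→d19:-→d20:H5  best=H5
  ? 185.192.62.197  path d0:H0→d1:-→d2:-→d3:-→d4:-→d5:-→d6:-→d7:-→d8:-→d9:-→d10:-→d11:-→d12:-→d13:-→d14:-→d15:-→d16:-→d17:-→d18:-→d19:-→d20:H5→d21:-→d22:-→d23:-→d24:-→d25:-→d26:-→d27:-→d28:-→d29:-→d30:-→d31:-→d32:H4  best=H4
  ? 220.3.39.214  path d0:H0→d1:-→d2:-  best=H0
  add 96.215.80.0/20 -> H0 at depth 20
  add 185.192.62.197/32 -> H6 at depth 32
  del 0.0.0.0/0 (clear depth 0)
  del 185.192.62.197/32 (clear depth 32)
  ? 185.192.48.0  path d0:-→d1:-→d2:-→d3:-→d4:-→d5:-→d6:-→d7:-→d8:-→d9:-→d10:-→d11:-→d12:-→d13:-→d14:-→d15:-→d16:-→d17:-→d18:-→d19:-→d20:H5  best=H5
  ? 185.192.48.3  path d0:-→d1:-→d2:-→d3:-→d4:-→d5:-→d6:-→d7:-→d8:-→d9:-→d10:-→d11:-→d12:-→d13:-→d14:-→d15:-→d16:-→d17:-→d18:-→d19:-→d20:H5  best=H5
  ? 96.215.80.100  path d0:-→d1:-→d2:-→d3:-→d4:-→d5:-→d6:-→d7:-→d8:-→d9:-→d10:-→d11:-→d12:-→d13:-→d14:-→d15:-→d16:-→d17:-→d18:-→d19:-→d20:H0  best=H0
  add 242.193.0.0/16 -> H6 at depth 16
  ? 185.192.48.36  path d0:-→d1:-→d2:-→d3:-→d4:-→d5:-→d6:-→d7:-→d8:-→d9:-→d10:-→d11:-→d12:-→d13:-→d14:-→d15:-→d16:-→d17:-→d18:-→d19:-→d20:H5  best=H5
  ? 242.193.110.37  path d0:-→d1:-→d2:-→d3:-→d4:-→d5:-→d6:-→d7:-→d8:-→d9:-→d10:-→d11:-→d12:-→d13:-→d14:-→d15:-→d16:H6→d17:-  best=H6
  add 185.192.0.0/12 -> H2 at depth 12
  add 185.192.62.197/32 -> H3 at depth 32
  ? 242.193.0.13  path d0:-→d1:-→d2:-→d3:-→d4:-→d5:-→d6:-→d7:-→d8:-→d9:-→d10:-→d11:-→d12:-→d13:-→d14:-→d15:-→d16:H6→d17:-→d18:-→d19:-→d20:-  best=H6
  ? 185.192.62.197  path d0:-→d1:-→d2:-→d3:-→d4:-→d5:-→d6:-→d7:-→d8:-→d9:-→d10:-→d11:-→d12:H2→d13:-→d14:-→d15:-→d16:-→d17:-→d18:-→d19:-→d20:H5→d21:-→d22:-→d23:-→d24:-→d25:-→d26:-→d27:-→d28:-→d29:-→d30:-→d31:-→d32:H3  best=H3
  add 242.193.0.0/16 -> H5 at depth 16
  add 128.180.0.0/14 -> H1 at depth 14
  add 242.193.15.45/32 -> H0 at depth 32
  add 0.0.0.0/0 -> H6 at depth 0
  add 96.215.92.0/28 -> H4 at depth 28
  del 242.193.15.45/32 (clear depth 32)
  del 96.215.80.0/20 (clear depth 20)
  add 185.192.62.197/32 -> H0 at depth 32
  ? 242.193.26.132  path d0:H6→d1:-→d2:-→d3:-→d4:-→d5:-→d6:-→d7:-→d8:-→d9:-→d10:-→d11:-→d12:-→d13:-→d14:-→d15:-→d16:H5→d17:-→d18:-→d19:-  best=H5
  add 242.193.15.0/24 -> H5 at depth 24

== LOOKUPS ==
["H1","H4","H5","H5","H4","H0","H5","H5","H0","H5","H6","H6","H3","H5"]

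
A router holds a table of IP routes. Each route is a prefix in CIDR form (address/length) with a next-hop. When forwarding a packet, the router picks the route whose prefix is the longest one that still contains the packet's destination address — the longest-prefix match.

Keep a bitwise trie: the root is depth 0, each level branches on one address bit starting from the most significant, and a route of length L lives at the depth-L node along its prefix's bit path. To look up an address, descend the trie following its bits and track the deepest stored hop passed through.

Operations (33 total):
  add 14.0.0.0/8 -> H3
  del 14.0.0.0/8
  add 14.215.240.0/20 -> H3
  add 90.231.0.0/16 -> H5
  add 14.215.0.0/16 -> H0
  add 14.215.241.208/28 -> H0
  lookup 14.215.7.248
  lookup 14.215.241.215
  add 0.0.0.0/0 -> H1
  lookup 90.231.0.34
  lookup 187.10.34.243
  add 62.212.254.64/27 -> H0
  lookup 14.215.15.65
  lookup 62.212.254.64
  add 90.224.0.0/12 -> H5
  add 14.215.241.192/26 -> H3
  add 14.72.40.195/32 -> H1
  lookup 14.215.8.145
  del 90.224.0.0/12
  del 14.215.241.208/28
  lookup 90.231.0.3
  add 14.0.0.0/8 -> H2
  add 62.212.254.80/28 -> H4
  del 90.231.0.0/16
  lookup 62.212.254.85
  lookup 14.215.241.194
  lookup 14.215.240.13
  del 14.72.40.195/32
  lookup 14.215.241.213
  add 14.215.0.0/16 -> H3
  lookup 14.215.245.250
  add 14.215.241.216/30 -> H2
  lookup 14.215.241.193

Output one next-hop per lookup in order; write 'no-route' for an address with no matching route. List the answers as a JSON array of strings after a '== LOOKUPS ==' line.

Apply in order:
  + 14.0.0.0/8 (H3) depth=8
  del 14.0.0.0/8 (clear depth 8)
  + 14.215.240.0/20 (H3) depth=20
  + 90.231.0.0/16 (H5) depth=16
  + 14.215.0.0/16 (H0) depth=16
  + 14.215.241.208/28 (H0) depth=28
  Q 14.215.7.248: descend 0000111011010111 ; hops seen [H0] ; pick H0
  Q 14.215.241.215: descend 0000111011010111111100011101 ; hops seen [H0,H3,H0] ; pick H0
  + 0.0.0.0/0 (H1) depth=0
  Q 90.231.0.34: descend 0101101011100111 ; hops seen [H1,H5] ; pick H5
  Q 187.10.34.243: descend ε ; hops seen [H1] ; pick H1
  + 62.212.254.64/27 (H0) depth=27
  Q 14.215.15.65: descend 0000111011010111 ; hops seen [H1,H0] ; pick H0
  Q 62.212.254.64: descend 001111101101010011111110010 ; hops seen [H1,H0] ; pick H0
  + 90.224.0.0/12 (H5) depth=12
  + 14.215.241.192/26 (H3) depth=26
  + 14.72.40.195/32 (H1) depth=32
  Q 14.215.8.145: descend 0000111011010111 ; hops seen [H1,H0] ; pick H0
  del 90.224.0.0/12 (clear depth 12)
  del 14.215.241.208/28 (clear depth 28)
  Q 90.231.0.3: descend 0101101011100111 ; hops seen [H1,H5] ; pick H5
  + 14.0.0.0/8 (H2) depth=8
  + 62.212.254.80/28 (H4) depth=28
  del 90.231.0.0/16 (clear depth 16)
  Q 62.212.254.85: descend 0011111011010100111111100101 ; hops seen [H1,H0,H4] ; pick H4
  Q 14.215.241.194: descend 000011101101011111110001110 ; hops seen [H1,H2,H0,H3,H3] ; pick H3
  Q 14.215.240.13: descend 00001110110101111111000 ; hops seen [H1,H2,H0,H3] ; pick H3
  del 14.72.40.195/32 (clear depth 32)
  Q 14.215.241.213: descend 0000111011010111111100011101 ; hops seen [H1,H2,H0,H3,H3] ; pick H3
  + 14.215.0.0/16 (H3) depth=16
  Q 14.215.245.250: descend 000011101101011111110 ; hops seen [H1,H2,H3,H3] ; pick H3
  + 14.215.241.216/30 (H2) depth=30
  Q 14.215.241.193: descend 000011101101011111110001110 ; hops seen [H1,H2,H3,H3,H3] ; pick H3

== LOOKUPS ==
["H0","H0","H5","H1","H0","H0","H0","H5","H4","H3","H3","H3","H3","H3"]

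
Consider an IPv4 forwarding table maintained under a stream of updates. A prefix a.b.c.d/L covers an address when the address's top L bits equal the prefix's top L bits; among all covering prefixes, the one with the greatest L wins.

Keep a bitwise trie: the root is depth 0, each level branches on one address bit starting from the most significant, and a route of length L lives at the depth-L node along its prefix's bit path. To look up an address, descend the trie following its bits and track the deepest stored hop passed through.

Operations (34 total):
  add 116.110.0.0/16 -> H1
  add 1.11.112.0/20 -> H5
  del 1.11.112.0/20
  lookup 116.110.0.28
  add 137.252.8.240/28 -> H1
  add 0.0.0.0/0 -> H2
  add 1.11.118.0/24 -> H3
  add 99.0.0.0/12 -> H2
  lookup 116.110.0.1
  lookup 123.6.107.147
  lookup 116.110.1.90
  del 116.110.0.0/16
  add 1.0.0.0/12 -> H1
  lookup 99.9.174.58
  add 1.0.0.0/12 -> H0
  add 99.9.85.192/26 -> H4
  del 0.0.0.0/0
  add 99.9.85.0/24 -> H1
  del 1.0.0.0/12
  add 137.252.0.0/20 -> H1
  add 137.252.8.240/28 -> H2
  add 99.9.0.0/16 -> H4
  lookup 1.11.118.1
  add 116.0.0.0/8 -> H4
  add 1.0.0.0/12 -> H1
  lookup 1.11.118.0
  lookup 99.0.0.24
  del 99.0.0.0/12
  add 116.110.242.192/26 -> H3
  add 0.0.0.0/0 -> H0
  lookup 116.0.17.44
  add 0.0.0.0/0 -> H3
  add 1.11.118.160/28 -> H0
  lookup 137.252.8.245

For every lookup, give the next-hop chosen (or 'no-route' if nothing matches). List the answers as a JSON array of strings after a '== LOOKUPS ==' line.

Trace:
  add 116.110.0.0/16 -> H1 at depth 16
  add 1.11.112.0/20 -> H5 at depth 20
  del 1.11.112.0/20 (clear depth 20)
  Q 116.110.0.28: descend 0111010001101110 ; hops seen [H1] ; pick H1
  add 137.252.8.240/28 -> H1 at depth 28
  add 0.0.0.0/0 -> H2 at depth 0
  add 1.11.118.0/24 -> H3 at depth 24
  add 99.0.0.0/12 -> H2 at depth 12
  Q 116.110.0.1: descend 0111010001101110 ; hops seen [H2,H1] ; pick H1
  Q 123.6.107.147: descend 0111 ; hops seen [H2] ; pick H2
  Q 116.110.1.90: descend 0111010001101110 ; hops seen [H2,H1] ; pick H1
  del 116.110.0.0/16 (clear depth 16)
  add 1.0.0.0/12 -> H1 at depth 12
  Q 99.9.174.58: descend 011000110000 ; hops seen [H2,H2] ; pick H2
  add 1.0.0.0/12 -> H0 at depth 12
  add 99.9.85.192/26 -> H4 at depth 26
  del 0.0.0.0/0 (clear depth 0)
  add 99.9.85.0/24 -> H1 at depth 24
  del 1.0.0.0/12 (clear depth 12)
  add 137.252.0.0/20 -> H1 at depth 20
  add 137.252.8.240/28 -> H2 at depth 28
  add 99.9.0.0/16 -> H4 at depth 16
  Q 1.11.118.1: descend 000000010000101101110110 ; hops seen [H3] ; pick H3
  add 116.0.0.0/8 -> H4 at depth 8
  add 1.0.0.0/12 -> H1 at depth 12
  Q 1.11.118.0: descend 000000010000101101110110 ; hops seen [H1,H3] ; pick H3
  Q 99.0.0.24: descend 011000110000 ; hops seen [H2] ; pick H2
  del 99.0.0.0/12 (clear depth 12)
  add 116.110.242.192/26 -> H3 at depth 26
  add 0.0.0.0/0 -> H0 at depth 0
  Q 116.0.17.44: descend 011101000 ; hops seen [H0,H4] ; pick H4
  add 0.0.0.0/0 -> H3 at depth 0
  add 1.11.118.160/28 -> H0 at depth 28
  Q 137.252.8.245: descend 1000100111111100000010001111 ; hops seen [H3,H1,H2] ; pick H2

== LOOKUPS ==
["H1","H1","H2","H1","H2","H3","H3","H2","H4","H2"]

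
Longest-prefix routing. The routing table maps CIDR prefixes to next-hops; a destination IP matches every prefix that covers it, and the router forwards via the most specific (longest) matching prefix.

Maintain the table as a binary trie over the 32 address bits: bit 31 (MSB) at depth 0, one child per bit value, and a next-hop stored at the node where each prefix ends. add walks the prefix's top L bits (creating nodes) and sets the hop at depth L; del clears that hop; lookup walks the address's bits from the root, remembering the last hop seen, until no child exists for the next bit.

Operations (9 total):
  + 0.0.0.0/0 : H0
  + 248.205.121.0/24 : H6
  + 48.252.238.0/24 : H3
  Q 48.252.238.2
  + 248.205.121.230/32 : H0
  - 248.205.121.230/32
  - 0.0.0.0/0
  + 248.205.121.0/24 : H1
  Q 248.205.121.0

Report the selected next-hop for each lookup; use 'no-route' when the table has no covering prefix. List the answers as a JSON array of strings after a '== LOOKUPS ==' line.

Process each operation:
  add 0.0.0.0/0 -> H0 at depth 0
  add 248.205.121.0/24 -> H6 at depth 24
  add 48.252.238.0/24 -> H3 at depth 24
  lookup 48.252.238.2: bits 001100001111110011101110 walk d0:H0→d1:-→d2:-→d3:-→d4:-→d5:-→d6:-→d7:-→d8:-→d9:-→d10:-→d11:-→d12:-→d13:-→d14:-→d15:-→d16:-→d17:-→d18:-→d19:-→d20:-→d21:-→d22:-→d23:-→d24:H3 -> H3
  add 248.205.121.230/32 -> H0 at depth 32
  del 248.205.121.230/32 (clear depth 32)
  del 0.0.0.0/0 (clear depth 0)
  add 248.205.121.0/24 -> H1 at depth 24
  lookup 248.205.121.0: bits 111110001100110101111001 walk d0:-→d1:-→d2:-→d3:-→d4:-→d5:-→d6:-→d7:-→d8:-→d9:-→d10:-→d11:-→d12:-→d13:-→d14:-→d15:-→d16:-→d17:-→d18:-→d19:-→d20:-→d21:-→d22:-→d23:-→d24:H1 -> H1

== LOOKUPS ==
["H3","H1"]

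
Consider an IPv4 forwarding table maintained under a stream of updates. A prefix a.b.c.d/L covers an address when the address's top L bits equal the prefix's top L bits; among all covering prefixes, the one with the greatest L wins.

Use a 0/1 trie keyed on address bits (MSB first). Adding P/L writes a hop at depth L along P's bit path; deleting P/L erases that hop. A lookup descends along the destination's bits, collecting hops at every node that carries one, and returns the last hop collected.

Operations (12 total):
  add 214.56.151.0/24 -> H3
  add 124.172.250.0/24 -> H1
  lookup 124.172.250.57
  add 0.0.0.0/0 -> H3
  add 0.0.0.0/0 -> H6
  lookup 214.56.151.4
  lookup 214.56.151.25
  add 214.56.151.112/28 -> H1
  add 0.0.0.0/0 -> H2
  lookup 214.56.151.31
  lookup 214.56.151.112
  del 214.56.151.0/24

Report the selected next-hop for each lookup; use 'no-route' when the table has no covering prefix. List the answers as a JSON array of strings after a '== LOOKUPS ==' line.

Trace:
  + 214.56.151.0/24 (H3) depth=24
  + 124.172.250.0/24 (H1) depth=24
  ? 124.172.250.57  path d0:-→d1:-→d2:-→d3:-→d4:-→d5:-→d6:-→d7:-→d8:-→d9:-→d10:-→d11:-→d12:-→d13:-→d14:-→d15:-→d16:-→d17:-→d18:-→d19:-→d20:-→d21:-→d22:-→d23:-→d24:H1  best=H1
  + 0.0.0.0/0 (H3) depth=0
  + 0.0.0.0/0 (H6) depth=0
  ? 214.56.151.4  path d0:H6→d1:-→d2:-→d3:-→d4:-→d5:-→d6:-→d7:-→d8:-→d9:-→d10:-→d11:-→d12:-→d13:-→d14:-→d15:-→d16:-→d17:-→d18:-→d19:-→d20:-→d21:-→d22:-→d23:-→d24:H3  best=H3
  ? 214.56.151.25  path d0:H6→d1:-→d2:-→d3:-→d4:-→d5:-→d6:-→d7:-→d8:-→d9:-→d10:-→d11:-→d12:-→d13:-→d14:-→d15:-→d16:-→d17:-→d18:-→d19:-→d20:-→d21:-→d22:-→d23:-→d24:H3  best=H3
  + 214.56.151.112/28 (H1) depth=28
  + 0.0.0.0/0 (H2) depth=0
  ? 214.56.151.31  path d0:H2→d1:-→d2:-→d3:-→d4:-→d5:-→d6:-→d7:-→d8:-→d9:-→d10:-→d11:-→d12:-→d13:-→d14:-→d15:-→d16:-→d17:-→d18:-→d19:-→d20:-→d21:-→d22:-→d23:-→d24:H3→d25:-  best=H3
  ? 214.56.151.112  path d0:H2→d1:-→d2:-→d3:-→d4:-→d5:-→d6:-→d7:-→d8:-→d9:-→d10:-→d11:-→d12:-→d13:-→d14:-→d15:-→d16:-→d17:-→d18:-→d19:-→d20:-→d21:-→d22:-→d23:-→d24:H3→d25:-→d26:-→d27:-→d28:H1  best=H1
  - 214.56.151.0/24 clear@24

== LOOKUPS ==
["H1","H3","H3","H3","H1"]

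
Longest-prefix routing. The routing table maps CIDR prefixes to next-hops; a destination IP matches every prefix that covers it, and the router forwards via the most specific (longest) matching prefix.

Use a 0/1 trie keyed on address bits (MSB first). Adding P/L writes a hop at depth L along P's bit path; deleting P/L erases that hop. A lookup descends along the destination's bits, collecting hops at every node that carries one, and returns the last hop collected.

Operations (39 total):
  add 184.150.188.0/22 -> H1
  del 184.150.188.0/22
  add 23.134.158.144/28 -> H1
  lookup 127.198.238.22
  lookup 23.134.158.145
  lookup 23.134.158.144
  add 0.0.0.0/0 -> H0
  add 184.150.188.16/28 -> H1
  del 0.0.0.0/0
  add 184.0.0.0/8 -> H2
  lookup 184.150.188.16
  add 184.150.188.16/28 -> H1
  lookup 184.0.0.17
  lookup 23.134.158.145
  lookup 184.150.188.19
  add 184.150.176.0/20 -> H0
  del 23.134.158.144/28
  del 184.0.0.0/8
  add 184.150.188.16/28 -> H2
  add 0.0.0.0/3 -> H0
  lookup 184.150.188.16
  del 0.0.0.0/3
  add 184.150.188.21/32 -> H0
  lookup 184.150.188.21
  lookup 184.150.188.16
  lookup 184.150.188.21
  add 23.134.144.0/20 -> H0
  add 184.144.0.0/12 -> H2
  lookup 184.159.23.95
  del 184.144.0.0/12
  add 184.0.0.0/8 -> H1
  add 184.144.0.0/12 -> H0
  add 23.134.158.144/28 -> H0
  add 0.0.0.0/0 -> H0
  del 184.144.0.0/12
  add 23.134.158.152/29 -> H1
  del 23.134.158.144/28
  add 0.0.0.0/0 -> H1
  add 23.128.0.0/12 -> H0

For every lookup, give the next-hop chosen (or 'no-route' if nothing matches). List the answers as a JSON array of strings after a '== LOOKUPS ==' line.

Apply in order:
  add 184.150.188.0/22 -> H1 at depth 22
  del 184.150.188.0/22 (clear depth 22)
  add 23.134.158.144/28 -> H1 at depth 28
  Q 127.198.238.22: descend 0 ; hops seen [∅] ; pick no-route
  Q 23.134.158.145: descend 0001011110000110100111101001 ; hops seen [H1] ; pick H1
  Q 23.134.158.144: descend 0001011110000110100111101001 ; hops seen [H1] ; pick H1
  add 0.0.0.0/0 -> H0 at depth 0
  add 184.150.188.16/28 -> H1 at depth 28
  del 0.0.0.0/0 (clear depth 0)
  add 184.0.0.0/8 -> H2 at depth 8
  Q 184.150.188.16: descend 1011100010010110101111000001 ; hops seen [H2,H1] ; pick H1
  add 184.150.188.16/28 -> H1 at depth 28
  Q 184.0.0.17: descend 10111000 ; hops seen [H2] ; pick H2
  Q 23.134.158.145: descend 0001011110000110100111101001 ; hops seen [H1] ; pick H1
  Q 184.150.188.19: descend 1011100010010110101111000001 ; hops seen [H2,H1] ; pick H1
  add 184.150.176.0/20 -> H0 at depth 20
  del 23.134.158.144/28 (clear depth 28)
  del 184.0.0.0/8 (clear depth 8)
  add 184.150.188.16/28 -> H2 at depth 28
  add 0.0.0.0/3 -> H0 at depth 3
  Q 184.150.188.16: descend 1011100010010110101111000001 ; hops seen [H0,H2] ; pick H2
  del 0.0.0.0/3 (clear depth 3)
  add 184.150.188.21/32 -> H0 at depth 32
  Q 184.150.188.21: descend 10111000100101101011110000010101 ; hops seen [H0,H2,H0] ; pick H0
  Q 184.150.188.16: descend 10111000100101101011110000010 ; hops seen [H0,H2] ; pick H2
  Q 184.150.188.21: descend 10111000100101101011110000010101 ; hops seen [H0,H2,H0] ; pick H0
  add 23.134.144.0/20 -> H0 at depth 20
  add 184.144.0.0/12 -> H2 at depth 12
  Q 184.159.23.95: descend 101110001001 ; hops seen [H2] ; pick H2
  del 184.144.0.0/12 (clear depth 12)
  add 184.0.0.0/8 -> H1 at depth 8
  add 184.144.0.0/12 -> H0 at depth 12
  add 23.134.158.144/28 -> H0 at depth 28
  add 0.0.0.0/0 -> H0 at depth 0
  del 184.144.0.0/12 (clear depth 12)
  add 23.134.158.152/29 -> H1 at depth 29
  del 23.134.158.144/28 (clear depth 28)
  add 0.0.0.0/0 -> H1 at depth 0
  add 23.128.0.0/12 -> H0 at depth 12

== LOOKUPS ==
["no-route","H1","H1","H1","H2","H1","H1","H2","H0","H2","H0","H2"]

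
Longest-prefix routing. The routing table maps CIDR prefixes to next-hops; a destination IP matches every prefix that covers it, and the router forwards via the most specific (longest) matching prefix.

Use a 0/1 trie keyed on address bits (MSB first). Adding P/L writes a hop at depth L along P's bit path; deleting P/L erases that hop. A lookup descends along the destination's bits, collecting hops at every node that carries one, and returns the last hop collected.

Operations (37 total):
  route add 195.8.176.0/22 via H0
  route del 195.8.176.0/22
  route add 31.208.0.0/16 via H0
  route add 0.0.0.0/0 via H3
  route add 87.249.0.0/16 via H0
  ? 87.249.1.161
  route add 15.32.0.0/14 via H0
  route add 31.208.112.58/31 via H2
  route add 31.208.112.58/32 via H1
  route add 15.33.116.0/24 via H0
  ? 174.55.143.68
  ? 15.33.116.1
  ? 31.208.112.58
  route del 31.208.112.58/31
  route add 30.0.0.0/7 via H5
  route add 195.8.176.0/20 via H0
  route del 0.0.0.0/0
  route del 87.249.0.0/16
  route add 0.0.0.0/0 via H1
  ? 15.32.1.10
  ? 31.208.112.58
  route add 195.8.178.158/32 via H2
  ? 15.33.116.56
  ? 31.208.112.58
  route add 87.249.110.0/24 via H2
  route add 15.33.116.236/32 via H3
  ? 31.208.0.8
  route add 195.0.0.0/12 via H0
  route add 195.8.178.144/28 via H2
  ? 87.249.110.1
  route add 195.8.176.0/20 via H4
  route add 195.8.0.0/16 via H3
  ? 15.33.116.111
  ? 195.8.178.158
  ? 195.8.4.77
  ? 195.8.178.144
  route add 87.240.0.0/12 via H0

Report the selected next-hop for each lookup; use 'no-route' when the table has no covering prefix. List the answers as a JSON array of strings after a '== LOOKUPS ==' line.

Trace:
  add 195.8.176.0/22 -> H0 at depth 22
  del 195.8.176.0/22 (clear depth 22)
  add 31.208.0.0/16 -> H0 at depth 16
  add 0.0.0.0/0 -> H3 at depth 0
  add 87.249.0.0/16 -> H0 at depth 16
  Q 87.249.1.161: descend 0101011111111001 ; hops seen [H3,H0] ; pick H0
  add 15.32.0.0/14 -> H0 at depth 14
  add 31.208.112.58/31 -> H2 at depth 31
  add 31.208.112.58/32 -> H1 at depth 32
  add 15.33.116.0/24 -> H0 at depth 24
  Q 174.55.143.68: descend 1 ; hops seen [H3] ; pick H3
  Q 15.33.116.1: descend 000011110010000101110100 ; hops seen [H3,H0,H0] ; pick H0
  Q 31.208.112.58: descend 00011111110100000111000000111010 ; hops seen [H3,H0,H2,H1] ; pick H1
  del 31.208.112.58/31 (clear depth 31)
  add 30.0.0.0/7 -> H5 at depth 7
  add 195.8.176.0/20 -> H0 at depth 20
  del 0.0.0.0/0 (clear depth 0)
  del 87.249.0.0/16 (clear depth 16)
  add 0.0.0.0/0 -> H1 at depth 0
  Q 15.32.1.10: descend 000011110010000 ; hops seen [H1,H0] ; pick H0
  Q 31.208.112.58: descend 00011111110100000111000000111010 ; hops seen [H1,H5,H0,H1] ; pick H1
  add 195.8.178.158/32 -> H2 at depth 32
  Q 15.33.116.56: descend 000011110010000101110100 ; hops seen [H1,H0,H0] ; pick H0
  Q 31.208.112.58: descend 00011111110100000111000000111010 ; hops seen [H1,H5,H0,H1] ; pick H1
  add 87.249.110.0/24 -> H2 at depth 24
  add 15.33.116.236/32 -> H3 at depth 32
  Q 31.208.0.8: descend 00011111110100000 ; hops seen [H1,H5,H0] ; pick H0
  add 195.0.0.0/12 -> H0 at depth 12
  add 195.8.178.144/28 -> H2 at depth 28
  Q 87.249.110.1: descend 010101111111100101101110 ; hops seen [H1,H2] ; pick H2
  add 195.8.176.0/20 -> H4 at depth 20
  add 195.8.0.0/16 -> H3 at depth 16
  Q 15.33.116.111: descend 000011110010000101110100 ; hops seen [H1,H0,H0] ; pick H0
  Q 195.8.178.158: descend 11000011000010001011001010011110 ; hops seen [H1,H0,H3,H4,H2,H2] ; pick H2
  Q 195.8.4.77: descend 1100001100001000 ; hops seen [H1,H0,H3] ; pick H3
  Q 195.8.178.144: descend 1100001100001000101100101001 ; hops seen [H1,H0,H3,H4,H2] ; pick H2
  add 87.240.0.0/12 -> H0 at depth 12

== LOOKUPS ==
["H0","H3","H0","H1","H0","H1","H0","H1","H0","H2","H0","H2","H3","H2"]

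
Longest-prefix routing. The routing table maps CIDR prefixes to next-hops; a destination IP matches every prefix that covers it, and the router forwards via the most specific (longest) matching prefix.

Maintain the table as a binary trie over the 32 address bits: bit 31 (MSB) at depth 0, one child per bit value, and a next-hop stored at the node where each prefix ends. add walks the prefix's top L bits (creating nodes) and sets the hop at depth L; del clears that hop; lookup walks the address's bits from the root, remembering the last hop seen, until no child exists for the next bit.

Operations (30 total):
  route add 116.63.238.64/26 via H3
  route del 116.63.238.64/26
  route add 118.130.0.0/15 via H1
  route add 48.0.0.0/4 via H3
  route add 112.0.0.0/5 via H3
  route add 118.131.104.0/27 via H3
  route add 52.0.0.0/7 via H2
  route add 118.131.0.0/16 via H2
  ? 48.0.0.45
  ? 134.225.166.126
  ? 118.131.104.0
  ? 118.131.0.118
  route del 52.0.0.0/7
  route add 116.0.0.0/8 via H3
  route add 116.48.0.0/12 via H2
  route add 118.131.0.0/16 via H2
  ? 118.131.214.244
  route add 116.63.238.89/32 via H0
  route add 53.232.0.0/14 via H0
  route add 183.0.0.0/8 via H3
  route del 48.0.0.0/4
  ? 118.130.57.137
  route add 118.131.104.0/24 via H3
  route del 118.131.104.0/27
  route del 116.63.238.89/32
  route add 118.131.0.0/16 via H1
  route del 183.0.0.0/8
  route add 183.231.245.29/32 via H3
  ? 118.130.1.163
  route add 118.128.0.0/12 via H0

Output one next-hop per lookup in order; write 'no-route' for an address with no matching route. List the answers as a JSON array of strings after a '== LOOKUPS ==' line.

Apply in order:
  add 116.63.238.64/26 -> H3 at depth 26
  - 116.63.238.64/26 clear@26
  add 118.130.0.0/15 -> H1 at depth 15
  add 48.0.0.0/4 -> H3 at depth 4
  add 112.0.0.0/5 -> H3 at depth 5
  add 118.131.104.0/27 -> H3 at depth 27
  add 52.0.0.0/7 -> H2 at depth 7
  add 118.131.0.0/16 -> H2 at depth 16
  Q 48.0.0.45: descend 00110 ; hops seen [H3] ; pick H3
  Q 134.225.166.126: descend ε ; hops seen [∅] ; pick no-route
  Q 118.131.104.0: descend 011101101000001101101000000 ; hops seen [H3,H1,H2,H3] ; pick H3
  Q 118.131.0.118: descend 01110110100000110 ; hops seen [H3,H1,H2] ; pick H2
  - 52.0.0.0/7 clear@7
  add 116.0.0.0/8 -> H3 at depth 8
  add 116.48.0.0/12 -> H2 at depth 12
  add 118.131.0.0/16 -> H2 at depth 16
  Q 118.131.214.244: descend 0111011010000011 ; hops seen [H3,H1,H2] ; pick H2
  add 116.63.238.89/32 -> H0 at depth 32
  add 53.232.0.0/14 -> H0 at depth 14
  add 183.0.0.0/8 -> H3 at depth 8
  - 48.0.0.0/4 clear@4
  Q 118.130.57.137: descend 011101101000001 ; hops seen [H3,H1] ; pick H1
  add 118.131.104.0/24 -> H3 at depth 24
  - 118.131.104.0/27 clear@27
  - 116.63.238.89/32 clear@32
  add 118.131.0.0/16 -> H1 at depth 16
  - 183.0.0.0/8 clear@8
  add 183.231.245.29/32 -> H3 at depth 32
  Q 118.130.1.163: descend 011101101000001 ; hops seen [H3,H1] ; pick H1
  add 118.128.0.0/12 -> H0 at depth 12

== LOOKUPS ==
["H3","no-route","H3","H2","H2","H1","H1"]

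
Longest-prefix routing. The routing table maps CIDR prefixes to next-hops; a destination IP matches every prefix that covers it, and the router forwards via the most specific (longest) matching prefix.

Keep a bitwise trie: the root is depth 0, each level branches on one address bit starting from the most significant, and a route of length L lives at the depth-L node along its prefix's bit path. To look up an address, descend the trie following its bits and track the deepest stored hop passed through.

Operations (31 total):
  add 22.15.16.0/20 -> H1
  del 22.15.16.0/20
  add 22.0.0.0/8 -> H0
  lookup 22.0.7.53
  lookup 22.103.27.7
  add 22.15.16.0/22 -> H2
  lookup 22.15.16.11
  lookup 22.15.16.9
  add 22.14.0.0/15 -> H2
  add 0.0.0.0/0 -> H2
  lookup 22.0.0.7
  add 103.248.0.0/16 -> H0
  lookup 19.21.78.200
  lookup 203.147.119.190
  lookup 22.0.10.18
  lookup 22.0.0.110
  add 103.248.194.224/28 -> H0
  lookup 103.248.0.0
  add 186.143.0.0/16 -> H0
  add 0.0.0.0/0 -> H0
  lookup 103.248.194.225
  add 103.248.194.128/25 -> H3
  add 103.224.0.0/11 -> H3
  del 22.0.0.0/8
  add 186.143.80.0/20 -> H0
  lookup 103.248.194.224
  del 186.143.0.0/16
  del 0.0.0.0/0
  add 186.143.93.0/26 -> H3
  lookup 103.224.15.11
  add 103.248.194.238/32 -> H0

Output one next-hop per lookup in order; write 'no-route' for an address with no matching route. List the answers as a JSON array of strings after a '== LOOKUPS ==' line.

Trace:
  add 22.15.16.0/20 -> H1 at depth 20
  del 22.15.16.0/20 (clear depth 20)
  add 22.0.0.0/8 -> H0 at depth 8
  ? 22.0.7.53  path d0:-→d1:-→d2:-→d3:-→d4:-→d5:-→d6:-→d7:-→d8:H0→d9:-→d10:-→d11:-→d12:-  best=H0
  ? 22.103.27.7  path d0:-→d1:-→d2:-→d3:-→d4:-→d5:-→d6:-→d7:-→d8:H0→d9:-  best=H0
  add 22.15.16.0/22 -> H2 at depth 22
  ? 22.15.16.11  path d0:-→d1:-→d2:-→d3:-→d4:-→d5:-→d6:-→d7:-→d8:H0→d9:-→d10:-→d11:-→d12:-→d13:-→d14:-→d15:-→d16:-→d17:-→d18:-→d19:-→d20:-→d21:-→d22:H2  best=H2
  ? 22.15.16.9  path d0:-→d1:-→d2:-→d3:-→d4:-→d5:-→d6:-→d7:-→d8:H0→d9:-→d10:-→d11:-→d12:-→d13:-→d14:-→d15:-→d16:-→d17:-→d18:-→d19:-→d20:-→d21:-→d22:H2  best=H2
  add 22.14.0.0/15 -> H2 at depth 15
  add 0.0.0.0/0 -> H2 at depth 0
  ? 22.0.0.7  path d0:H2→d1:-→d2:-→d3:-→d4:-→d5:-→d6:-→d7:-→d8:H0→d9:-→d10:-→d11:-→d12:-  best=H0
  add 103.248.0.0/16 -> H0 at depth 16
  ? 19.21.78.200  path d0:H2→d1:-→d2:-→d3:-→d4:-→d5:-  best=H2
  ? 203.147.119.190  path d0:H2  best=H2
  ? 22.0.10.18  path d0:H2→d1:-→d2:-→d3:-→d4:-→d5:-→d6:-→d7:-→d8:H0→d9:-→d10:-→d11:-→d12:-  best=H0
  ? 22.0.0.110  path d0:H2→d1:-→d2:-→d3:-→d4:-→d5:-→d6:-→d7:-→d8:H0→d9:-→d10:-→d11:-→d12:-  best=H0
  add 103.248.194.224/28 -> H0 at depth 28
  ? 103.248.0.0  path d0:H2→d1:-→d2:-→d3:-→d4:-→d5:-→d6:-→d7:-→d8:-→d9:-→d10:-→d11:-→d12:-→d13:-→d14:-→d15:-→d16:H0  best=H0
  add 186.143.0.0/16 -> H0 at depth 16
  add 0.0.0.0/0 -> H0 at depth 0
  ? 103.248.194.225  path d0:H0→d1:-→d2:-→d3:-→d4:-→d5:-→d6:-→d7:-→d8:-→d9:-→d10:-→d11:-→d12:-→d13:-→d14:-→d15:-→d16:H0→d17:-→d18:-→d19:-→d20:-→d21:-→d22:-→d23:-→d24:-→d25:-→d26:-→d27:-→d28:H0  best=H0
  add 103.248.194.128/25 -> H3 at depth 25
  add 103.224.0.0/11 -> H3 at depth 11
  del 22.0.0.0/8 (clear depth 8)
  add 186.143.80.0/20 -> H0 at depth 20
  ? 103.248.194.224  path d0:H0→d1:-→d2:-→d3:-→d4:-→d5:-→d6:-→d7:-→d8:-→d9:-→d10:-→d11:H3→d12:-→d13:-→d14:-→d15:-→d16:H0→d17:-→d18:-→d19:-→d20:-→d21:-→d22:-→d23:-→d24:-→d25:H3→d26:-→d27:-→d28:H0  best=H0
  del 186.143.0.0/16 (clear depth 16)
  del 0.0.0.0/0 (clear depth 0)
  add 186.143.93.0/26 -> H3 at depth 26
  ? 103.224.15.11  path d0:-→d1:-→d2:-→d3:-→d4:-→d5:-→d6:-→d7:-→d8:-→d9:-→d10:-→d11:H3  best=H3
  add 103.248.194.238/32 -> H0 at depth 32

== LOOKUPS ==
["H0","H0","H2","H2","H0","H2","H2","H0","H0","H0","H0","H0","H3"]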